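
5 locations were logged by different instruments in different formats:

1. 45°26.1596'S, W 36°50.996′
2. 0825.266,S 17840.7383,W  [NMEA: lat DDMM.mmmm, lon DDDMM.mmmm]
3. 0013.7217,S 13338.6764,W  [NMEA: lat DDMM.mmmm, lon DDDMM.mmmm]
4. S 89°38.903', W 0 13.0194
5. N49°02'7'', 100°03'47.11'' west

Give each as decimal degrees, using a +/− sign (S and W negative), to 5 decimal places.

1. -45.43599, -36.84993
2. -8.42110, -178.67897
3. -0.22870, -133.64461
4. -89.64838, -0.21699
5. 49.03528, -100.06309

Point 1:
  φ: 26.1596′ = 0.435993°; total 45.435993
  S ⇒ negate
  λ: 50.996′ = 0.849933°; total 36.849933
  hemisphere W, so the sign is −
Point 2:
  Lat: degrees = first 2 digits = 8, minutes = 25.266; 8 + 25.266/60 = 8.421100
  S ⇒ negate
  λ: split at 3 digits → 178° and 40.7383′; 178 + 40.7383/60 = 178.678972
  hemisphere W, so the sign is −
Point 3:
  Lat: split at 2 digits → 00° and 13.7217′; 0 + 13.7217/60 = 0.228695
  S → negative
  λ: degrees = first 3 digits = 133, minutes = 38.6764; 133 + 38.6764/60 = 133.644607
  W ⇒ negate
Point 4:
  Latitude: 89 + 38.903/60 = 89.648383
  S ⇒ negate
  λ: 0 + 13.0194/60 = 0.216990
  W ⇒ negate
Point 5:
  φ: 2′ + 7″ = 2.11667′; 49 + 2.11667/60 = 49.035278
  N ⇒ keep positive
  Lon: 100 + 3/60 + 47.11/3600 = 100.063086
  W ⇒ negate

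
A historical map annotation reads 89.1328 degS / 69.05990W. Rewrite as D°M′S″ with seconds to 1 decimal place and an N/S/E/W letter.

89°07′58.1″ S, 69°03′35.6″ W

φ: 0.132800° → 7.96800′; 0.96800 × 60 = 58.080″
Lon: 0.059900 × 60 = 3.59400′ → 3′, remainder × 60 = 35.640″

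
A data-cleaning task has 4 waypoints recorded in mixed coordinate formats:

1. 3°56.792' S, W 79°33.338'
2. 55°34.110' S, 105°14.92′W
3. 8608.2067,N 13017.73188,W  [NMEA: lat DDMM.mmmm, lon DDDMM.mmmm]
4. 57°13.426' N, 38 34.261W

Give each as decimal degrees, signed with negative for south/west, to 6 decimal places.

1. -3.946533, -79.555633
2. -55.568500, -105.248667
3. 86.136778, -130.295531
4. 57.223767, -38.571017

Point 1:
  φ: 56.792′ = 0.946533°; total 3.9465333
  hemisphere S, so the sign is −
  Longitude: 33.338′ = 0.555633°; total 79.5556333
  W ⇒ negate
Point 2:
  φ: 55 + 34.11/60 = 55.5685000
  hemisphere S, so the sign is −
  λ: 105 + 14.92/60 = 105.2486667
  W ⇒ negate
Point 3:
  Latitude: split at 2 digits → 86° and 8.2067′; 86 + 8.2067/60 = 86.1367783
  N ⇒ keep positive
  λ: split at 3 digits → 130° and 17.73188′; 130 + 17.73188/60 = 130.2955313
  W ⇒ negate
Point 4:
  φ: 57 + 13.426/60 = 57.2237667
  N ⇒ keep positive
  Lon: 38 + 34.261/60 = 38.5710167
  hemisphere W, so the sign is −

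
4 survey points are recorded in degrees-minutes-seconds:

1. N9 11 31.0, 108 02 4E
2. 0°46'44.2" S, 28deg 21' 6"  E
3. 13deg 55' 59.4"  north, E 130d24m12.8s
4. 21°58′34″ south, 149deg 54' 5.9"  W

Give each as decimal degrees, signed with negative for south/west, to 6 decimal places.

Point 1:
  Lat: 11′ + 31″ = 11.51667′; 9 + 11.51667/60 = 9.1919444
  N → positive
  λ: 108 + 2/60 + 4/3600 = 108.0344444
  E → positive
Point 2:
  Lat: 0 + 46/60 + 44.2/3600 = 0.7789444
  S ⇒ negate
  Lon: 21′ + 6″ = 21.10000′; 28 + 21.10000/60 = 28.3516667
  E ⇒ keep positive
Point 3:
  φ: 55′ + 59.4″ = 55.99000′; 13 + 55.99000/60 = 13.9331667
  N ⇒ keep positive
  Lon: 130° + 24/60 + 12.8/3600 = 130 + 0.400000 + 0.003556 = 130.4035556
  E ⇒ keep positive
Point 4:
  Lat: 58′ + 34″ = 58.56667′; 21 + 58.56667/60 = 21.9761111
  S ⇒ negate
  Longitude: 149 + 54/60 + 5.9/3600 = 149.9016389
  W → negative

1. 9.191944, 108.034444
2. -0.778944, 28.351667
3. 13.933167, 130.403556
4. -21.976111, -149.901639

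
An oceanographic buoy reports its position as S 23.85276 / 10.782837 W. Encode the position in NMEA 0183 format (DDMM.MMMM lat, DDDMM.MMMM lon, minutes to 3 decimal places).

2351.166,S / 01046.970,W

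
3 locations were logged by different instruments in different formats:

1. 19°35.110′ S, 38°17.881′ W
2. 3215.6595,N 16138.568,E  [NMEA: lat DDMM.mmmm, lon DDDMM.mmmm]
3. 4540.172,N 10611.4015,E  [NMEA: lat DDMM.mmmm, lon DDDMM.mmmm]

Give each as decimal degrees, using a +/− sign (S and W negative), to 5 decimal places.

1. -19.58517, -38.29802
2. 32.26099, 161.64280
3. 45.66953, 106.19003

Point 1:
  Lat: 35.11′ = 0.585167°; total 19.585167
  hemisphere S, so the sign is −
  Longitude: 17.881′ = 0.298017°; total 38.298017
  W ⇒ negate
Point 2:
  φ: split at 2 digits → 32° and 15.6595′; 32 + 15.6595/60 = 32.260992
  N ⇒ keep positive
  Longitude: split at 3 digits → 161° and 38.568′; 161 + 38.568/60 = 161.642800
  E → positive
Point 3:
  φ: degrees = first 2 digits = 45, minutes = 40.172; 45 + 40.172/60 = 45.669533
  N ⇒ keep positive
  λ: split at 3 digits → 106° and 11.4015′; 106 + 11.4015/60 = 106.190025
  E ⇒ keep positive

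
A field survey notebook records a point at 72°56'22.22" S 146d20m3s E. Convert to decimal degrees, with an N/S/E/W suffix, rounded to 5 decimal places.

72.93951° S, 146.33417° E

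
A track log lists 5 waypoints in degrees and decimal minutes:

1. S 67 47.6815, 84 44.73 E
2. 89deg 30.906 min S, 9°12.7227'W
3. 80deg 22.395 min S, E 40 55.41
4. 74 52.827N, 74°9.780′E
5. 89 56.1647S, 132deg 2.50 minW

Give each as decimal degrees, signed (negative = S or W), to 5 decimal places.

Point 1:
  Lat: 67 + 47.6815/60 = 67.794692
  S ⇒ negate
  Longitude: 44.73′ = 0.745500°; total 84.745500
  E ⇒ keep positive
Point 2:
  Latitude: 30.906′ = 0.515100°; total 89.515100
  S → negative
  λ: 9 + 12.7227/60 = 9.212045
  W → negative
Point 3:
  φ: 80 + 22.395/60 = 80.373250
  hemisphere S, so the sign is −
  Longitude: 55.41′ = 0.923500°; total 40.923500
  E → positive
Point 4:
  Latitude: 74 + 52.827/60 = 74.880450
  N → positive
  Longitude: 9.78′ = 0.163000°; total 74.163000
  E → positive
Point 5:
  φ: 56.1647′ = 0.936078°; total 89.936078
  S → negative
  λ: 132 + 2.5/60 = 132.041667
  hemisphere W, so the sign is −

1. -67.79469, 84.74550
2. -89.51510, -9.21205
3. -80.37325, 40.92350
4. 74.88045, 74.16300
5. -89.93608, -132.04167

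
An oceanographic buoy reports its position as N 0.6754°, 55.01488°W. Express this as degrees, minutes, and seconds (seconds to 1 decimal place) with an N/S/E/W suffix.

0°40′31.4″ N, 55°00′53.6″ W

Latitude: whole degrees 0; 40.52400′ → 40′ and 31.440″
Longitude: 0.014880° → 0.89280′; 0.89280 × 60 = 53.568″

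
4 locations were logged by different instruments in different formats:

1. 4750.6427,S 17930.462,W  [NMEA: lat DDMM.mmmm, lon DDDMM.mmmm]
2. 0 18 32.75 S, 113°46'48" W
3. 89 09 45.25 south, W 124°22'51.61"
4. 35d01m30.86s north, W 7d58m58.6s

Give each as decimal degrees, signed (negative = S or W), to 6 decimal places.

Point 1:
  φ: split at 2 digits → 47° and 50.6427′; 47 + 50.6427/60 = 47.8440450
  hemisphere S, so the sign is −
  Lon: split at 3 digits → 179° and 30.462′; 179 + 30.462/60 = 179.5077000
  hemisphere W, so the sign is −
Point 2:
  φ: 18′ + 32.75″ = 18.54583′; 0 + 18.54583/60 = 0.3090972
  S → negative
  Longitude: 46′ + 48″ = 46.80000′; 113 + 46.80000/60 = 113.7800000
  hemisphere W, so the sign is −
Point 3:
  Lat: 89° + 9/60 + 45.25/3600 = 89 + 0.150000 + 0.012569 = 89.1625694
  hemisphere S, so the sign is −
  Longitude: 22′ + 51.61″ = 22.86017′; 124 + 22.86017/60 = 124.3810028
  W ⇒ negate
Point 4:
  Lat: 35 + 1/60 + 30.86/3600 = 35.0252389
  N → positive
  Lon: 7° + 58/60 + 58.6/3600 = 7 + 0.966667 + 0.016278 = 7.9829444
  hemisphere W, so the sign is −

1. -47.844045, -179.507700
2. -0.309097, -113.780000
3. -89.162569, -124.381003
4. 35.025239, -7.982944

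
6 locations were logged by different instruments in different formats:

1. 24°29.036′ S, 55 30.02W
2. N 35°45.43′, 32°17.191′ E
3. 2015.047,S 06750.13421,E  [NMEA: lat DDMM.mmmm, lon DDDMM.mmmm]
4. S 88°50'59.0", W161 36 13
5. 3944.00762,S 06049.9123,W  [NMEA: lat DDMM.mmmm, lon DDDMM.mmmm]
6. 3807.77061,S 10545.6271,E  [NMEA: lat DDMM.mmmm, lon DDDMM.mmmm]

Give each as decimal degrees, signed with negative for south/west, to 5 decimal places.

Point 1:
  Lat: 29.036′ = 0.483933°; total 24.483933
  S ⇒ negate
  Lon: 55 + 30.02/60 = 55.500333
  W → negative
Point 2:
  φ: 45.43′ = 0.757167°; total 35.757167
  N → positive
  Longitude: 32 + 17.191/60 = 32.286517
  E → positive
Point 3:
  Latitude: degrees = first 2 digits = 20, minutes = 15.047; 20 + 15.047/60 = 20.250783
  hemisphere S, so the sign is −
  Longitude: degrees = first 3 digits = 67, minutes = 50.13421; 67 + 50.13421/60 = 67.835570
  E ⇒ keep positive
Point 4:
  Lat: 88° + 50/60 + 59/3600 = 88 + 0.833333 + 0.016389 = 88.849722
  S ⇒ negate
  Lon: 161 + 36/60 + 13/3600 = 161.603611
  hemisphere W, so the sign is −
Point 5:
  Lat: split at 2 digits → 39° and 44.00762′; 39 + 44.00762/60 = 39.733460
  hemisphere S, so the sign is −
  λ: degrees = first 3 digits = 60, minutes = 49.9123; 60 + 49.9123/60 = 60.831872
  W → negative
Point 6:
  Lat: split at 2 digits → 38° and 7.77061′; 38 + 7.77061/60 = 38.129510
  S → negative
  Lon: split at 3 digits → 105° and 45.6271′; 105 + 45.6271/60 = 105.760452
  E → positive

1. -24.48393, -55.50033
2. 35.75717, 32.28652
3. -20.25078, 67.83557
4. -88.84972, -161.60361
5. -39.73346, -60.83187
6. -38.12951, 105.76045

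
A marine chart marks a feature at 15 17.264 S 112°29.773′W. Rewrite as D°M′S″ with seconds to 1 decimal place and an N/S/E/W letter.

φ: 17.26400′ → 17′ and 0.26400 × 60 = 15.840″
Lon: 29.77300′ → 29′ and 0.77300 × 60 = 46.380″

15°17′15.8″ S, 112°29′46.4″ W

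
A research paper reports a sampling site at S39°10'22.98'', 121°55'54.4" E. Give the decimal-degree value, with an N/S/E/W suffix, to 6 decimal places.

39.173050° S, 121.931778° E

φ: 10′ + 22.98″ = 10.38300′; 39 + 10.38300/60 = 39.1730500
λ: 121 + 55/60 + 54.4/3600 = 121.9317778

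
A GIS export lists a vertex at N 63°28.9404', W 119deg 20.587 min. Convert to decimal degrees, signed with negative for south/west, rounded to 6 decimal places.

63.482340, -119.343117

φ: 28.9404′ = 0.482340°; total 63.4823400
N ⇒ keep positive
λ: 119 + 20.587/60 = 119.3431167
W → negative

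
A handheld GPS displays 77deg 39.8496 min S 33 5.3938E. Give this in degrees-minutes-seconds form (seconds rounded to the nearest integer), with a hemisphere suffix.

Lat: 39.84960′ → 39′ and 0.84960 × 60 = 50.98″
Lon: fractional minutes 0.39380 × 60 = 23.63″

77°39′51″ S, 33°05′24″ E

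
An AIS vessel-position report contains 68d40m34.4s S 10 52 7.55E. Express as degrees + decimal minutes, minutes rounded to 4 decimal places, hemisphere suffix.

Latitude: seconds/60 = 0.57333; minutes = 40 + 0.57333 = 40.573333
Longitude: seconds/60 = 0.12583; minutes = 52 + 0.12583 = 52.125833

68° 40.5733′ S, 10° 52.1258′ E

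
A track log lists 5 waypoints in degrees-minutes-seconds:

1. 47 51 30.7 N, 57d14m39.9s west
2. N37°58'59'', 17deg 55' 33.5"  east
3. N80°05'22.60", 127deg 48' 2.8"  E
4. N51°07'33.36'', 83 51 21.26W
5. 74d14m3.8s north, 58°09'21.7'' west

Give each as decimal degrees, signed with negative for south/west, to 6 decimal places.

Point 1:
  Lat: 47° + 51/60 + 30.7/3600 = 47 + 0.850000 + 0.008528 = 47.8585278
  N → positive
  Longitude: 14′ + 39.9″ = 14.66500′; 57 + 14.66500/60 = 57.2444167
  W → negative
Point 2:
  φ: 58′ + 59″ = 58.98333′; 37 + 58.98333/60 = 37.9830556
  N ⇒ keep positive
  Lon: 17 + 55/60 + 33.5/3600 = 17.9259722
  E ⇒ keep positive
Point 3:
  φ: 80 + 5/60 + 22.6/3600 = 80.0896111
  N → positive
  Longitude: 127 + 48/60 + 2.8/3600 = 127.8007778
  E → positive
Point 4:
  Latitude: 7′ + 33.36″ = 7.55600′; 51 + 7.55600/60 = 51.1259333
  N ⇒ keep positive
  λ: 51′ + 21.26″ = 51.35433′; 83 + 51.35433/60 = 83.8559056
  hemisphere W, so the sign is −
Point 5:
  Latitude: 74 + 14/60 + 3.8/3600 = 74.2343889
  N → positive
  Longitude: 58° + 9/60 + 21.7/3600 = 58 + 0.150000 + 0.006028 = 58.1560278
  hemisphere W, so the sign is −

1. 47.858528, -57.244417
2. 37.983056, 17.925972
3. 80.089611, 127.800778
4. 51.125933, -83.855906
5. 74.234389, -58.156028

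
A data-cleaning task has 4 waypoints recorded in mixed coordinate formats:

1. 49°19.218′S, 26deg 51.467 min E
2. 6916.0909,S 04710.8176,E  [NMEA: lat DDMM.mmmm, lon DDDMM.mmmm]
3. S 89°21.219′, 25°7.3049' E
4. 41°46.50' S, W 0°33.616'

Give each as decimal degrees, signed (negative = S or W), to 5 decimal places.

1. -49.32030, 26.85778
2. -69.26818, 47.18029
3. -89.35365, 25.12175
4. -41.77500, -0.56027

Point 1:
  φ: 49 + 19.218/60 = 49.320300
  S → negative
  Longitude: 51.467′ = 0.857783°; total 26.857783
  E → positive
Point 2:
  φ: split at 2 digits → 69° and 16.0909′; 69 + 16.0909/60 = 69.268182
  S ⇒ negate
  λ: degrees = first 3 digits = 47, minutes = 10.8176; 47 + 10.8176/60 = 47.180293
  E → positive
Point 3:
  Lat: 89 + 21.219/60 = 89.353650
  hemisphere S, so the sign is −
  Longitude: 7.3049′ = 0.121748°; total 25.121748
  E ⇒ keep positive
Point 4:
  φ: 46.5′ = 0.775000°; total 41.775000
  hemisphere S, so the sign is −
  Lon: 33.616′ = 0.560267°; total 0.560267
  W ⇒ negate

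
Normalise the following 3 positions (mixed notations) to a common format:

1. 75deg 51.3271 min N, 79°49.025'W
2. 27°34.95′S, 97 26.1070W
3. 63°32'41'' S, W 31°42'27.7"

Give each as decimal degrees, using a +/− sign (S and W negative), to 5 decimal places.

Point 1:
  Latitude: 51.3271′ = 0.855452°; total 75.855452
  N ⇒ keep positive
  Lon: 49.025′ = 0.817083°; total 79.817083
  W ⇒ negate
Point 2:
  Latitude: 27 + 34.95/60 = 27.582500
  S → negative
  Lon: 26.107′ = 0.435117°; total 97.435117
  W ⇒ negate
Point 3:
  Latitude: 63° + 32/60 + 41/3600 = 63 + 0.533333 + 0.011389 = 63.544722
  hemisphere S, so the sign is −
  λ: 31 + 42/60 + 27.7/3600 = 31.707694
  W ⇒ negate

1. 75.85545, -79.81708
2. -27.58250, -97.43512
3. -63.54472, -31.70769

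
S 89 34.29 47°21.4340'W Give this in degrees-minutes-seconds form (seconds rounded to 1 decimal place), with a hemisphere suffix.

89°34′17.4″ S, 47°21′26.0″ W

Latitude: 34.29000′ → 34′ and 0.29000 × 60 = 17.400″
Longitude: 21.43400′ → 21′ and 0.43400 × 60 = 26.040″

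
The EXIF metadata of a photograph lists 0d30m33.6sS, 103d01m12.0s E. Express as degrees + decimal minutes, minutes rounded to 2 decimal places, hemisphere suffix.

0° 30.56′ S, 103° 1.20′ E

φ: seconds/60 = 0.56000; minutes = 30 + 0.56000 = 30.5600
Longitude: seconds/60 = 0.20000; minutes = 1 + 0.20000 = 1.2000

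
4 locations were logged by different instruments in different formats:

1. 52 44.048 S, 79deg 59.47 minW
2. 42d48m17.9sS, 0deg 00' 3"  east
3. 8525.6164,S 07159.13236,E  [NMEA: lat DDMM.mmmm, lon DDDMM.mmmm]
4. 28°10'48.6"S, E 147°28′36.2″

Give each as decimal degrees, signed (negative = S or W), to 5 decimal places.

Point 1:
  Latitude: 44.048′ = 0.734133°; total 52.734133
  hemisphere S, so the sign is −
  Longitude: 59.47′ = 0.991167°; total 79.991167
  W → negative
Point 2:
  φ: 42 + 48/60 + 17.9/3600 = 42.804972
  S ⇒ negate
  λ: 0′ + 3″ = 0.05000′; 0 + 0.05000/60 = 0.000833
  E ⇒ keep positive
Point 3:
  Latitude: degrees = first 2 digits = 85, minutes = 25.6164; 85 + 25.6164/60 = 85.426940
  hemisphere S, so the sign is −
  Lon: split at 3 digits → 071° and 59.13236′; 71 + 59.13236/60 = 71.985539
  E → positive
Point 4:
  Latitude: 28 + 10/60 + 48.6/3600 = 28.180167
  S ⇒ negate
  Lon: 147 + 28/60 + 36.2/3600 = 147.476722
  E ⇒ keep positive

1. -52.73413, -79.99117
2. -42.80497, 0.00083
3. -85.42694, 71.98554
4. -28.18017, 147.47672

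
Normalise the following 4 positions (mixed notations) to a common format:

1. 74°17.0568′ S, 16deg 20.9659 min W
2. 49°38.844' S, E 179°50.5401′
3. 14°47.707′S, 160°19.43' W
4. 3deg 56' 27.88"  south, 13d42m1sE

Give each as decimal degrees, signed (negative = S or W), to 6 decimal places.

Point 1:
  Latitude: 74 + 17.0568/60 = 74.2842800
  S → negative
  λ: 16 + 20.9659/60 = 16.3494317
  W → negative
Point 2:
  φ: 49 + 38.844/60 = 49.6474000
  S ⇒ negate
  Lon: 179 + 50.5401/60 = 179.8423350
  E ⇒ keep positive
Point 3:
  Lat: 47.707′ = 0.795117°; total 14.7951167
  S ⇒ negate
  λ: 19.43′ = 0.323833°; total 160.3238333
  W → negative
Point 4:
  φ: 3° + 56/60 + 27.88/3600 = 3 + 0.933333 + 0.007744 = 3.9410778
  hemisphere S, so the sign is −
  λ: 13° + 42/60 + 1/3600 = 13 + 0.700000 + 0.000278 = 13.7002778
  E ⇒ keep positive

1. -74.284280, -16.349432
2. -49.647400, 179.842335
3. -14.795117, -160.323833
4. -3.941078, 13.700278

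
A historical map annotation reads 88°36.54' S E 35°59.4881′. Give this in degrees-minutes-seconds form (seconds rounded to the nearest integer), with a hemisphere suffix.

88°36′32″ S, 35°59′29″ E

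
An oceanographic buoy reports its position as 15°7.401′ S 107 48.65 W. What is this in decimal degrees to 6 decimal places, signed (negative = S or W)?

Lat: 7.401′ = 0.123350°; total 15.1233500
S ⇒ negate
Lon: 48.65′ = 0.810833°; total 107.8108333
W ⇒ negate

-15.123350, -107.810833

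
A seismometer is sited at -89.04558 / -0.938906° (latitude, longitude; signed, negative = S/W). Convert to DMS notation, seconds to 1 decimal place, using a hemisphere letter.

Latitude is negative → S; |value| = 89.045580
Latitude: whole degrees 89; 2.73480′ → 2′ and 44.088″
Longitude is negative → W; |value| = 0.938906
Lon: 0.938906 × 60 = 56.33436′ → 56′, remainder × 60 = 20.062″

89°02′44.1″ S, 0°56′20.1″ W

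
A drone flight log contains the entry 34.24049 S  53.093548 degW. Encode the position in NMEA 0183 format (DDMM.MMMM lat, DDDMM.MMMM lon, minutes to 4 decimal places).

Latitude: 34° + 0.240490 × 60 = 34° 14.429400′
Longitude: minutes = (53.093548 − 53) × 60 = 5.612880

3414.4294,S / 05305.6129,W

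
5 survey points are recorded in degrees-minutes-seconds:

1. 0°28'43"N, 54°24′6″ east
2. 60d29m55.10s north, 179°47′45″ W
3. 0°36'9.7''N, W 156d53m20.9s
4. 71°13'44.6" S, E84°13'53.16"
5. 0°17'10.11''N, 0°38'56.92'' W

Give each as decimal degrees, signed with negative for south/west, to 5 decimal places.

Point 1:
  Lat: 28′ + 43″ = 28.71667′; 0 + 28.71667/60 = 0.478611
  N → positive
  Longitude: 54° + 24/60 + 6/3600 = 54 + 0.400000 + 0.001667 = 54.401667
  E ⇒ keep positive
Point 2:
  Latitude: 60° + 29/60 + 55.1/3600 = 60 + 0.483333 + 0.015306 = 60.498639
  N → positive
  Longitude: 179° + 47/60 + 45/3600 = 179 + 0.783333 + 0.012500 = 179.795833
  W ⇒ negate
Point 3:
  Lat: 36′ + 9.7″ = 36.16167′; 0 + 36.16167/60 = 0.602694
  N → positive
  Longitude: 156 + 53/60 + 20.9/3600 = 156.889139
  W → negative
Point 4:
  Lat: 71° + 13/60 + 44.6/3600 = 71 + 0.216667 + 0.012389 = 71.229056
  hemisphere S, so the sign is −
  Lon: 13′ + 53.16″ = 13.88600′; 84 + 13.88600/60 = 84.231433
  E → positive
Point 5:
  Latitude: 17′ + 10.11″ = 17.16850′; 0 + 17.16850/60 = 0.286142
  N → positive
  Lon: 38′ + 56.92″ = 38.94867′; 0 + 38.94867/60 = 0.649144
  W → negative

1. 0.47861, 54.40167
2. 60.49864, -179.79583
3. 0.60269, -156.88914
4. -71.22906, 84.23143
5. 0.28614, -0.64914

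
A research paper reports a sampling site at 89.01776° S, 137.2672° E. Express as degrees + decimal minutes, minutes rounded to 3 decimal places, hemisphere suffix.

Latitude: fractional part 0.017760 → 1.06560 minutes
Lon: minutes = (137.267200 − 137) × 60 = 16.03200

89° 1.066′ S, 137° 16.032′ E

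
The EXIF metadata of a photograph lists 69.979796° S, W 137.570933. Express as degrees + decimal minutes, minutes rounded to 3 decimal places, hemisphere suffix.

69° 58.788′ S, 137° 34.256′ W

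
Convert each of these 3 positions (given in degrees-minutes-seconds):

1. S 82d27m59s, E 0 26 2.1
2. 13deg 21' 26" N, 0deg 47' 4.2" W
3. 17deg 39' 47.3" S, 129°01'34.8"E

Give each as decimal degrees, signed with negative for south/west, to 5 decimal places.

1. -82.46639, 0.43392
2. 13.35722, -0.78450
3. -17.66314, 129.02633

Point 1:
  Latitude: 27′ + 59″ = 27.98333′; 82 + 27.98333/60 = 82.466389
  S → negative
  Lon: 0° + 26/60 + 2.1/3600 = 0 + 0.433333 + 0.000583 = 0.433917
  E → positive
Point 2:
  φ: 21′ + 26″ = 21.43333′; 13 + 21.43333/60 = 13.357222
  N → positive
  Longitude: 47′ + 4.2″ = 47.07000′; 0 + 47.07000/60 = 0.784500
  W ⇒ negate
Point 3:
  Latitude: 17 + 39/60 + 47.3/3600 = 17.663139
  S ⇒ negate
  Lon: 129° + 1/60 + 34.8/3600 = 129 + 0.016667 + 0.009667 = 129.026333
  E ⇒ keep positive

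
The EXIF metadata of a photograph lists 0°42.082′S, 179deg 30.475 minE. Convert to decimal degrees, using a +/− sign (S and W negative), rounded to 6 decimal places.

-0.701367, 179.507917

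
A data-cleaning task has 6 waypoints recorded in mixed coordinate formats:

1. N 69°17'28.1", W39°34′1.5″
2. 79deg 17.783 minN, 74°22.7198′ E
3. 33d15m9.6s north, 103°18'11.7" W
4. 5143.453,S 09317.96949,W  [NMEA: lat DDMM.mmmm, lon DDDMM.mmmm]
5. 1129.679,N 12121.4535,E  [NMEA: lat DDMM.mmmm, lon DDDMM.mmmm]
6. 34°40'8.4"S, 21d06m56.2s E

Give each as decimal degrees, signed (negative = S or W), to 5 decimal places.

1. 69.29114, -39.56708
2. 79.29638, 74.37866
3. 33.25267, -103.30325
4. -51.72422, -93.29949
5. 11.49465, 121.35756
6. -34.66900, 21.11561

Point 1:
  Latitude: 69 + 17/60 + 28.1/3600 = 69.291139
  N ⇒ keep positive
  Lon: 39 + 34/60 + 1.5/3600 = 39.567083
  W ⇒ negate
Point 2:
  Lat: 79 + 17.783/60 = 79.296383
  N → positive
  Longitude: 22.7198′ = 0.378663°; total 74.378663
  E → positive
Point 3:
  Latitude: 33 + 15/60 + 9.6/3600 = 33.252667
  N ⇒ keep positive
  λ: 103° + 18/60 + 11.7/3600 = 103 + 0.300000 + 0.003250 = 103.303250
  W ⇒ negate
Point 4:
  Latitude: degrees = first 2 digits = 51, minutes = 43.453; 51 + 43.453/60 = 51.724217
  S ⇒ negate
  λ: degrees = first 3 digits = 93, minutes = 17.96949; 93 + 17.96949/60 = 93.299492
  hemisphere W, so the sign is −
Point 5:
  φ: split at 2 digits → 11° and 29.679′; 11 + 29.679/60 = 11.494650
  N → positive
  Longitude: split at 3 digits → 121° and 21.4535′; 121 + 21.4535/60 = 121.357558
  E → positive
Point 6:
  Latitude: 40′ + 8.4″ = 40.14000′; 34 + 40.14000/60 = 34.669000
  S → negative
  λ: 21° + 6/60 + 56.2/3600 = 21 + 0.100000 + 0.015611 = 21.115611
  E ⇒ keep positive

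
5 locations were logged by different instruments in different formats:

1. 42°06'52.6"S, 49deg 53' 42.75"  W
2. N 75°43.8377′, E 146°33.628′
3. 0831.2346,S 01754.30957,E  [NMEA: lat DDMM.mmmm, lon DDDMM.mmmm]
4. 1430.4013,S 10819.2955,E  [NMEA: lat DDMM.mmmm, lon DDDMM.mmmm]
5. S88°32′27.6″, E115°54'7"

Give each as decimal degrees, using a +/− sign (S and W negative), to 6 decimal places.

1. -42.114611, -49.895208
2. 75.730628, 146.560467
3. -8.520577, 17.905160
4. -14.506688, 108.321592
5. -88.541000, 115.901944

Point 1:
  Latitude: 6′ + 52.6″ = 6.87667′; 42 + 6.87667/60 = 42.1146111
  S ⇒ negate
  λ: 49° + 53/60 + 42.75/3600 = 49 + 0.883333 + 0.011875 = 49.8952083
  W → negative
Point 2:
  Latitude: 43.8377′ = 0.730628°; total 75.7306283
  N ⇒ keep positive
  λ: 33.628′ = 0.560467°; total 146.5604667
  E → positive
Point 3:
  Lat: split at 2 digits → 08° and 31.2346′; 8 + 31.2346/60 = 8.5205767
  S → negative
  λ: split at 3 digits → 017° and 54.30957′; 17 + 54.30957/60 = 17.9051595
  E → positive
Point 4:
  φ: split at 2 digits → 14° and 30.4013′; 14 + 30.4013/60 = 14.5066883
  S → negative
  λ: split at 3 digits → 108° and 19.2955′; 108 + 19.2955/60 = 108.3215917
  E → positive
Point 5:
  Lat: 88° + 32/60 + 27.6/3600 = 88 + 0.533333 + 0.007667 = 88.5410000
  S → negative
  λ: 54′ + 7″ = 54.11667′; 115 + 54.11667/60 = 115.9019444
  E → positive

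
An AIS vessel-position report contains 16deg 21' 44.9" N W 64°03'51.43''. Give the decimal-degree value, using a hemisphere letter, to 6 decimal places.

16.362472° N, 64.064286° W

Lat: 21′ + 44.9″ = 21.74833′; 16 + 21.74833/60 = 16.3624722
Longitude: 64° + 3/60 + 51.43/3600 = 64 + 0.050000 + 0.014286 = 64.0642861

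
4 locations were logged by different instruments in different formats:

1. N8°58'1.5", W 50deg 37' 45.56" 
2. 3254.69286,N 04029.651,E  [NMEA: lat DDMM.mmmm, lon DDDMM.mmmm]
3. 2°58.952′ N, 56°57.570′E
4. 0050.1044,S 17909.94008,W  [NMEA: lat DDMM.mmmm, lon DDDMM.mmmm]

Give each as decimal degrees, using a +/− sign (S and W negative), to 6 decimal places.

1. 8.967083, -50.629322
2. 32.911548, 40.494183
3. 2.982533, 56.959500
4. -0.835073, -179.165668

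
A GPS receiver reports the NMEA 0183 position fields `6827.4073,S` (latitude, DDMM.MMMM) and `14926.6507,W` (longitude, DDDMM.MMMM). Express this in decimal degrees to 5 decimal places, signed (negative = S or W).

-68.45679, -149.44418

φ: split at 2 digits → 68° and 27.4073′; 68 + 27.4073/60 = 68.456788
hemisphere S, so the sign is −
Lon: degrees = first 3 digits = 149, minutes = 26.6507; 149 + 26.6507/60 = 149.444178
W ⇒ negate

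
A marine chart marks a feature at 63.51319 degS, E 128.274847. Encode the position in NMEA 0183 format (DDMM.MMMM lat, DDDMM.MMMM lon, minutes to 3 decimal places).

Latitude: minutes = (63.513190 − 63) × 60 = 30.79140
λ: minutes = (128.274847 − 128) × 60 = 16.49082

6330.791,S / 12816.491,E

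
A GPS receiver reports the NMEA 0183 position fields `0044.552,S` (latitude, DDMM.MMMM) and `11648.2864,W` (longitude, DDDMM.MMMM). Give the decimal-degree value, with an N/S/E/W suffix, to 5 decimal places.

0.74253° S, 116.80477° W

Latitude: degrees = first 2 digits = 0, minutes = 44.552; 0 + 44.552/60 = 0.742533
Longitude: degrees = first 3 digits = 116, minutes = 48.2864; 116 + 48.2864/60 = 116.804773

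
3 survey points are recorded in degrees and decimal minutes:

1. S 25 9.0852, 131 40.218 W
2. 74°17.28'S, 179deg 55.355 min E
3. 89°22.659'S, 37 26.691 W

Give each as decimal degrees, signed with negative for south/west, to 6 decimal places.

Point 1:
  φ: 9.0852′ = 0.151420°; total 25.1514200
  S → negative
  Lon: 40.218′ = 0.670300°; total 131.6703000
  W → negative
Point 2:
  φ: 74 + 17.28/60 = 74.2880000
  S ⇒ negate
  Longitude: 179 + 55.355/60 = 179.9225833
  E → positive
Point 3:
  Latitude: 89 + 22.659/60 = 89.3776500
  S ⇒ negate
  λ: 26.691′ = 0.444850°; total 37.4448500
  hemisphere W, so the sign is −

1. -25.151420, -131.670300
2. -74.288000, 179.922583
3. -89.377650, -37.444850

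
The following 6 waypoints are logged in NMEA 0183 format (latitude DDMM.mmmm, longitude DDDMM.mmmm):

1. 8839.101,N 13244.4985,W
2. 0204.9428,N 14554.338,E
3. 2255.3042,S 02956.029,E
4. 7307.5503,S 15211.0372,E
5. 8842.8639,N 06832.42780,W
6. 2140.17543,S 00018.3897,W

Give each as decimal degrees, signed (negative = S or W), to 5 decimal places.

Point 1:
  φ: degrees = first 2 digits = 88, minutes = 39.101; 88 + 39.101/60 = 88.651683
  N → positive
  Longitude: split at 3 digits → 132° and 44.4985′; 132 + 44.4985/60 = 132.741642
  hemisphere W, so the sign is −
Point 2:
  Lat: split at 2 digits → 02° and 4.9428′; 2 + 4.9428/60 = 2.082380
  N ⇒ keep positive
  Lon: degrees = first 3 digits = 145, minutes = 54.338; 145 + 54.338/60 = 145.905633
  E → positive
Point 3:
  φ: split at 2 digits → 22° and 55.3042′; 22 + 55.3042/60 = 22.921737
  S → negative
  λ: degrees = first 3 digits = 29, minutes = 56.029; 29 + 56.029/60 = 29.933817
  E → positive
Point 4:
  φ: split at 2 digits → 73° and 7.5503′; 73 + 7.5503/60 = 73.125838
  hemisphere S, so the sign is −
  Longitude: split at 3 digits → 152° and 11.0372′; 152 + 11.0372/60 = 152.183953
  E → positive
Point 5:
  Latitude: split at 2 digits → 88° and 42.8639′; 88 + 42.8639/60 = 88.714398
  N ⇒ keep positive
  λ: split at 3 digits → 068° and 32.4278′; 68 + 32.4278/60 = 68.540463
  hemisphere W, so the sign is −
Point 6:
  Latitude: split at 2 digits → 21° and 40.17543′; 21 + 40.17543/60 = 21.669591
  hemisphere S, so the sign is −
  Longitude: degrees = first 3 digits = 0, minutes = 18.3897; 0 + 18.3897/60 = 0.306495
  hemisphere W, so the sign is −

1. 88.65168, -132.74164
2. 2.08238, 145.90563
3. -22.92174, 29.93382
4. -73.12584, 152.18395
5. 88.71440, -68.54046
6. -21.66959, -0.30650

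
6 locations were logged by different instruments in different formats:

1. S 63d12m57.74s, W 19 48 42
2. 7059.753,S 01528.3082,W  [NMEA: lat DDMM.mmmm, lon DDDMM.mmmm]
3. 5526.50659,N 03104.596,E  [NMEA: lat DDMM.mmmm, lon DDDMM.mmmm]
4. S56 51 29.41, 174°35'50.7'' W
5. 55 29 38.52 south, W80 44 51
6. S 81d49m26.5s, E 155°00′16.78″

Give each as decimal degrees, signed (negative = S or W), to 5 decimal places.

1. -63.21604, -19.81167
2. -70.99588, -15.47180
3. 55.44178, 31.07660
4. -56.85817, -174.59742
5. -55.49403, -80.74750
6. -81.82403, 155.00466

Point 1:
  Lat: 63° + 12/60 + 57.74/3600 = 63 + 0.200000 + 0.016039 = 63.216039
  S → negative
  λ: 48′ + 42″ = 48.70000′; 19 + 48.70000/60 = 19.811667
  hemisphere W, so the sign is −
Point 2:
  Latitude: split at 2 digits → 70° and 59.753′; 70 + 59.753/60 = 70.995883
  hemisphere S, so the sign is −
  Lon: degrees = first 3 digits = 15, minutes = 28.3082; 15 + 28.3082/60 = 15.471803
  W → negative
Point 3:
  Lat: degrees = first 2 digits = 55, minutes = 26.50659; 55 + 26.50659/60 = 55.441777
  N → positive
  λ: split at 3 digits → 031° and 4.596′; 31 + 4.596/60 = 31.076600
  E → positive
Point 4:
  Latitude: 56 + 51/60 + 29.41/3600 = 56.858169
  S → negative
  Lon: 35′ + 50.7″ = 35.84500′; 174 + 35.84500/60 = 174.597417
  W ⇒ negate
Point 5:
  Latitude: 55 + 29/60 + 38.52/3600 = 55.494033
  S ⇒ negate
  Longitude: 80 + 44/60 + 51/3600 = 80.747500
  W → negative
Point 6:
  Lat: 81° + 49/60 + 26.5/3600 = 81 + 0.816667 + 0.007361 = 81.824028
  S → negative
  λ: 155° + 0/60 + 16.78/3600 = 155 + 0.000000 + 0.004661 = 155.004661
  E → positive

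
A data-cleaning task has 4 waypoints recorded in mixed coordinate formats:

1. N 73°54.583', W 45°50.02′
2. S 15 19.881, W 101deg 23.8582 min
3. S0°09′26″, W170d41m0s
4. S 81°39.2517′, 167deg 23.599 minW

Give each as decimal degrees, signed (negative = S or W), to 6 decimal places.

Point 1:
  Latitude: 73 + 54.583/60 = 73.9097167
  N ⇒ keep positive
  Lon: 50.02′ = 0.833667°; total 45.8336667
  W ⇒ negate
Point 2:
  φ: 15 + 19.881/60 = 15.3313500
  hemisphere S, so the sign is −
  Lon: 101 + 23.8582/60 = 101.3976367
  W → negative
Point 3:
  Latitude: 0 + 9/60 + 26/3600 = 0.1572222
  hemisphere S, so the sign is −
  Lon: 41′ + 0″ = 41.00000′; 170 + 41.00000/60 = 170.6833333
  W → negative
Point 4:
  Lat: 81 + 39.2517/60 = 81.6541950
  S ⇒ negate
  Longitude: 167 + 23.599/60 = 167.3933167
  W → negative

1. 73.909717, -45.833667
2. -15.331350, -101.397637
3. -0.157222, -170.683333
4. -81.654195, -167.393317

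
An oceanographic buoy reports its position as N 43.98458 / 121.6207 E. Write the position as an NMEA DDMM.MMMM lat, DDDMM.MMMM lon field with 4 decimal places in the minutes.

4359.0748,N / 12137.2420,E

Latitude: fractional part 0.984580 → 59.074800 minutes
Longitude: minutes = (121.620700 − 121) × 60 = 37.242000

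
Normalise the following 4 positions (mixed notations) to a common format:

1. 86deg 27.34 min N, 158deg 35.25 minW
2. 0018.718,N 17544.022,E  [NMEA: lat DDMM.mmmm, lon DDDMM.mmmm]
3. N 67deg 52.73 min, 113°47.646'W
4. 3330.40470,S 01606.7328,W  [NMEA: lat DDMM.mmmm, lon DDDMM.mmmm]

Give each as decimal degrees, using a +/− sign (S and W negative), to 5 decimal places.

1. 86.45567, -158.58750
2. 0.31197, 175.73370
3. 67.87883, -113.79410
4. -33.50675, -16.11221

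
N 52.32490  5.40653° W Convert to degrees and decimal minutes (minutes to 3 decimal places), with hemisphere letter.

52° 19.494′ N, 5° 24.392′ W

φ: fractional part 0.324900 → 19.49400 minutes
Longitude: fractional part 0.406530 → 24.39180 minutes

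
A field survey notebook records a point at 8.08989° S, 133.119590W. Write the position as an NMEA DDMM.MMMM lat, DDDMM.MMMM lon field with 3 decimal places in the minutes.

φ: minutes = (8.089890 − 8) × 60 = 5.39340
λ: minutes = (133.119590 − 133) × 60 = 7.17540

0805.393,S / 13307.175,W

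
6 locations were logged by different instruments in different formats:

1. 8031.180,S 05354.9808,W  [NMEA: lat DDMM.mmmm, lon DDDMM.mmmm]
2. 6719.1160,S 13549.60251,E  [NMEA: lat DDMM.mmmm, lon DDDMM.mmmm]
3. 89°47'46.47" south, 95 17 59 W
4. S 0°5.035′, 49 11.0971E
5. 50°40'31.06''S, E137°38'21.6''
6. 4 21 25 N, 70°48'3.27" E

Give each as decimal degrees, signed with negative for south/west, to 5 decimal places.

1. -80.51967, -53.91635
2. -67.31860, 135.82671
3. -89.79624, -95.29972
4. -0.08392, 49.18495
5. -50.67529, 137.63933
6. 4.35694, 70.80091

Point 1:
  Lat: degrees = first 2 digits = 80, minutes = 31.18; 80 + 31.18/60 = 80.519667
  S ⇒ negate
  λ: split at 3 digits → 053° and 54.9808′; 53 + 54.9808/60 = 53.916347
  W → negative
Point 2:
  Latitude: split at 2 digits → 67° and 19.116′; 67 + 19.116/60 = 67.318600
  S → negative
  Lon: split at 3 digits → 135° and 49.60251′; 135 + 49.60251/60 = 135.826709
  E → positive
Point 3:
  Lat: 89 + 47/60 + 46.47/3600 = 89.796242
  S ⇒ negate
  Lon: 17′ + 59″ = 17.98333′; 95 + 17.98333/60 = 95.299722
  W → negative
Point 4:
  Latitude: 0 + 5.035/60 = 0.083917
  S ⇒ negate
  λ: 49 + 11.0971/60 = 49.184952
  E → positive
Point 5:
  φ: 50 + 40/60 + 31.06/3600 = 50.675294
  S → negative
  Longitude: 137 + 38/60 + 21.6/3600 = 137.639333
  E ⇒ keep positive
Point 6:
  Latitude: 4° + 21/60 + 25/3600 = 4 + 0.350000 + 0.006944 = 4.356944
  N → positive
  λ: 70 + 48/60 + 3.27/3600 = 70.800908
  E ⇒ keep positive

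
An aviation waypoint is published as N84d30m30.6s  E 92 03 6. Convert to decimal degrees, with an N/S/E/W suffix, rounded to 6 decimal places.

84.508500° N, 92.051667° E

φ: 84 + 30/60 + 30.6/3600 = 84.5085000
λ: 92 + 3/60 + 6/3600 = 92.0516667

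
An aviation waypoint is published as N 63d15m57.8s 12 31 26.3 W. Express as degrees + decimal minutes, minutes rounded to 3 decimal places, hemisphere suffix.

63° 15.963′ N, 12° 31.438′ W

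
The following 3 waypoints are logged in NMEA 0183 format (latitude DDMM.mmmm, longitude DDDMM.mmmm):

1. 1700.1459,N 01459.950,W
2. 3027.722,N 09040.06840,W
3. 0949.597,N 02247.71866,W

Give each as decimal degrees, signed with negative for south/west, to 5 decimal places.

1. 17.00243, -14.99917
2. 30.46203, -90.66781
3. 9.82662, -22.79531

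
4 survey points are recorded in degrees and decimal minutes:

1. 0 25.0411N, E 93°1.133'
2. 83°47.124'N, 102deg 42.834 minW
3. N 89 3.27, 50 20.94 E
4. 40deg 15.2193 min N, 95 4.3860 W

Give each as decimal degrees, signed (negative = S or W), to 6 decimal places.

1. 0.417352, 93.018883
2. 83.785400, -102.713900
3. 89.054500, 50.349000
4. 40.253655, -95.073100

Point 1:
  φ: 25.0411′ = 0.417352°; total 0.4173517
  N → positive
  Longitude: 93 + 1.133/60 = 93.0188833
  E → positive
Point 2:
  Lat: 47.124′ = 0.785400°; total 83.7854000
  N ⇒ keep positive
  Lon: 42.834′ = 0.713900°; total 102.7139000
  W → negative
Point 3:
  φ: 89 + 3.27/60 = 89.0545000
  N → positive
  Lon: 20.94′ = 0.349000°; total 50.3490000
  E ⇒ keep positive
Point 4:
  φ: 15.2193′ = 0.253655°; total 40.2536550
  N → positive
  Longitude: 95 + 4.386/60 = 95.0731000
  hemisphere W, so the sign is −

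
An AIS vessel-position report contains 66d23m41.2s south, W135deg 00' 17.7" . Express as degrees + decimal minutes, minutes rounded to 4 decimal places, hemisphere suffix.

66° 23.6867′ S, 135° 0.2950′ W

Latitude: 23 + 41.2/60 = 23.686667′
Lon: seconds/60 = 0.29500; minutes = 0 + 0.29500 = 0.295000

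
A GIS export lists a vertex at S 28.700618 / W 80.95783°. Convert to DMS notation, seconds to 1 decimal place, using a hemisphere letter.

Latitude: 0.700618° → 42.03708′; 0.03708 × 60 = 2.225″
Longitude: 0.957830 × 60 = 57.46980′ → 57′, remainder × 60 = 28.188″

28°42′2.2″ S, 80°57′28.2″ W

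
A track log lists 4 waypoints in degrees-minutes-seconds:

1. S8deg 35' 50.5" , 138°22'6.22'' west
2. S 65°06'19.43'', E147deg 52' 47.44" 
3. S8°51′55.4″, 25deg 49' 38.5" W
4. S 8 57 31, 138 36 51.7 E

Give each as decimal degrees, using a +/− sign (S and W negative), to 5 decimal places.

Point 1:
  Latitude: 8 + 35/60 + 50.5/3600 = 8.597361
  S → negative
  λ: 138 + 22/60 + 6.22/3600 = 138.368394
  hemisphere W, so the sign is −
Point 2:
  Lat: 65 + 6/60 + 19.43/3600 = 65.105397
  S ⇒ negate
  Lon: 147° + 52/60 + 47.44/3600 = 147 + 0.866667 + 0.013178 = 147.879844
  E → positive
Point 3:
  φ: 51′ + 55.4″ = 51.92333′; 8 + 51.92333/60 = 8.865389
  S → negative
  Longitude: 49′ + 38.5″ = 49.64167′; 25 + 49.64167/60 = 25.827361
  W → negative
Point 4:
  Lat: 8 + 57/60 + 31/3600 = 8.958611
  hemisphere S, so the sign is −
  Lon: 138 + 36/60 + 51.7/3600 = 138.614361
  E → positive

1. -8.59736, -138.36839
2. -65.10540, 147.87984
3. -8.86539, -25.82736
4. -8.95861, 138.61436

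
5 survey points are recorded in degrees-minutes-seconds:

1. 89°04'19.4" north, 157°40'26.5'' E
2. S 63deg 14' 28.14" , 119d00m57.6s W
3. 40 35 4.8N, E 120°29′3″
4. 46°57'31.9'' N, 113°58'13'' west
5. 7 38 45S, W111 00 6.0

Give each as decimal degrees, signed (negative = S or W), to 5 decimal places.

1. 89.07206, 157.67403
2. -63.24115, -119.01600
3. 40.58467, 120.48417
4. 46.95886, -113.97028
5. -7.64583, -111.00167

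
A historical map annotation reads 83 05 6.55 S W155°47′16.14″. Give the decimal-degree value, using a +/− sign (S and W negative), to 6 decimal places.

Latitude: 83 + 5/60 + 6.55/3600 = 83.0851528
S ⇒ negate
λ: 155° + 47/60 + 16.14/3600 = 155 + 0.783333 + 0.004483 = 155.7878167
W → negative

-83.085153, -155.787817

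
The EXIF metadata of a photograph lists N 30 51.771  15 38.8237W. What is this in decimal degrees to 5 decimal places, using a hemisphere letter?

φ: 51.771′ = 0.862850°; total 30.862850
λ: 38.8237′ = 0.647062°; total 15.647062

30.86285° N, 15.64706° W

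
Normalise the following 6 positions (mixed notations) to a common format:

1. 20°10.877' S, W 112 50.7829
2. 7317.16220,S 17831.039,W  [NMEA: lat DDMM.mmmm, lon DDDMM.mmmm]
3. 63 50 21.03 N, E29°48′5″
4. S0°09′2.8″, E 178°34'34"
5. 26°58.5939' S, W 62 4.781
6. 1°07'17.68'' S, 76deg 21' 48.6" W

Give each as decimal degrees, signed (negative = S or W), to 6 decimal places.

1. -20.181283, -112.846382
2. -73.286037, -178.517317
3. 63.839175, 29.801389
4. -0.150778, 178.576111
5. -26.976565, -62.079683
6. -1.121578, -76.363500

Point 1:
  φ: 10.877′ = 0.181283°; total 20.1812833
  hemisphere S, so the sign is −
  λ: 50.7829′ = 0.846382°; total 112.8463817
  W ⇒ negate
Point 2:
  φ: degrees = first 2 digits = 73, minutes = 17.1622; 73 + 17.1622/60 = 73.2860367
  S ⇒ negate
  Lon: split at 3 digits → 178° and 31.039′; 178 + 31.039/60 = 178.5173167
  hemisphere W, so the sign is −
Point 3:
  φ: 63° + 50/60 + 21.03/3600 = 63 + 0.833333 + 0.005842 = 63.8391750
  N → positive
  Longitude: 29 + 48/60 + 5/3600 = 29.8013889
  E ⇒ keep positive
Point 4:
  Lat: 9′ + 2.8″ = 9.04667′; 0 + 9.04667/60 = 0.1507778
  hemisphere S, so the sign is −
  λ: 34′ + 34″ = 34.56667′; 178 + 34.56667/60 = 178.5761111
  E → positive
Point 5:
  φ: 58.5939′ = 0.976565°; total 26.9765650
  hemisphere S, so the sign is −
  λ: 62 + 4.781/60 = 62.0796833
  hemisphere W, so the sign is −
Point 6:
  Lat: 1 + 7/60 + 17.68/3600 = 1.1215778
  S ⇒ negate
  Lon: 76 + 21/60 + 48.6/3600 = 76.3635000
  W ⇒ negate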